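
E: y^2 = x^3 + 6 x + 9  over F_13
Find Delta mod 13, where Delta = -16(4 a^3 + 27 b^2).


4 a^3 + 27 b^2 = 4*6^3 + 27*9^2 = 864 + 2187 = 3051
Delta = -16 * (3051) = -48816
Delta mod 13 = 12

Delta = 12 (mod 13)


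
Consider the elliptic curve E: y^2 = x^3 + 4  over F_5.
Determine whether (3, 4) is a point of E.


Check whether y^2 = x^3 + 0 x + 4 (mod 5) for (x, y) = (3, 4).
LHS: y^2 = 4^2 mod 5 = 1
RHS: x^3 + 0 x + 4 = 3^3 + 0*3 + 4 mod 5 = 1
LHS = RHS

Yes, on the curve


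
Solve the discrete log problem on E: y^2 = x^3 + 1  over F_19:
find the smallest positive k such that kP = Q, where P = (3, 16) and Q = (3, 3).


Enumerate multiples of P until we hit Q = (3, 3):
  1P = (3, 16)
  2P = (0, 18)
  3P = (8, 0)
  4P = (0, 1)
  5P = (3, 3)
Match found at i = 5.

k = 5


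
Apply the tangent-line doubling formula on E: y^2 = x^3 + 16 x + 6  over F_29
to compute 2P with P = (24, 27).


Doubling: s = (3 x1^2 + a) / (2 y1)
s = (3*24^2 + 16) / (2*27) mod 29 = 28
x3 = s^2 - 2 x1 mod 29 = 28^2 - 2*24 = 11
y3 = s (x1 - x3) - y1 mod 29 = 28 * (24 - 11) - 27 = 18

2P = (11, 18)


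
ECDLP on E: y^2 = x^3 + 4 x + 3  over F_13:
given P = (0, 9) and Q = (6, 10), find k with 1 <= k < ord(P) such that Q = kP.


Enumerate multiples of P until we hit Q = (6, 10):
  1P = (0, 9)
  2P = (10, 9)
  3P = (3, 4)
  4P = (7, 7)
  5P = (9, 1)
  6P = (8, 1)
  7P = (6, 10)
Match found at i = 7.

k = 7


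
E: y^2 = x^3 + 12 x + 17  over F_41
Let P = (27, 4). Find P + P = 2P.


Doubling: s = (3 x1^2 + a) / (2 y1)
s = (3*27^2 + 12) / (2*4) mod 41 = 34
x3 = s^2 - 2 x1 mod 41 = 34^2 - 2*27 = 36
y3 = s (x1 - x3) - y1 mod 41 = 34 * (27 - 36) - 4 = 18

2P = (36, 18)


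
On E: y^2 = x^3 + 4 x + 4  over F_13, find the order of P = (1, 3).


Compute successive multiples of P until we hit O:
  1P = (1, 3)
  2P = (12, 8)
  3P = (3, 2)
  4P = (6, 6)
  5P = (10, 2)
  6P = (11, 1)
  7P = (0, 2)
  8P = (0, 11)
  ... (continuing to 15P)
  15P = O

ord(P) = 15


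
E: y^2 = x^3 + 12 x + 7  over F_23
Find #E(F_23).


For each x in F_23, count y with y^2 = x^3 + 12 x + 7 mod 23:
  x = 2: RHS = 16, y in [4, 19]  -> 2 point(s)
  x = 3: RHS = 1, y in [1, 22]  -> 2 point(s)
  x = 4: RHS = 4, y in [2, 21]  -> 2 point(s)
  x = 5: RHS = 8, y in [10, 13]  -> 2 point(s)
  x = 9: RHS = 16, y in [4, 19]  -> 2 point(s)
  x = 10: RHS = 0, y in [0]  -> 1 point(s)
  x = 12: RHS = 16, y in [4, 19]  -> 2 point(s)
  x = 17: RHS = 18, y in [8, 15]  -> 2 point(s)
  x = 18: RHS = 6, y in [11, 12]  -> 2 point(s)
  x = 20: RHS = 13, y in [6, 17]  -> 2 point(s)
Affine points: 19. Add the point at infinity: total = 20.

#E(F_23) = 20


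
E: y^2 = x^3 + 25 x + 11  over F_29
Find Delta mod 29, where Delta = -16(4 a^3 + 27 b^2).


4 a^3 + 27 b^2 = 4*25^3 + 27*11^2 = 62500 + 3267 = 65767
Delta = -16 * (65767) = -1052272
Delta mod 29 = 22

Delta = 22 (mod 29)


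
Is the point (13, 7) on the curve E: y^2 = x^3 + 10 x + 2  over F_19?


Check whether y^2 = x^3 + 10 x + 2 (mod 19) for (x, y) = (13, 7).
LHS: y^2 = 7^2 mod 19 = 11
RHS: x^3 + 10 x + 2 = 13^3 + 10*13 + 2 mod 19 = 11
LHS = RHS

Yes, on the curve


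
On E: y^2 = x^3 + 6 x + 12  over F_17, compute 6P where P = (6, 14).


k = 6 = 110_2 (binary, LSB first: 011)
Double-and-add from P = (6, 14):
  bit 0 = 0: acc unchanged = O
  bit 1 = 1: acc = O + (9, 9) = (9, 9)
  bit 2 = 1: acc = (9, 9) + (1, 11) = (6, 3)

6P = (6, 3)


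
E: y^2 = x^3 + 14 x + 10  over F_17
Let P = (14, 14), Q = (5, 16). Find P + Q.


P != Q, so use the chord formula.
s = (y2 - y1) / (x2 - x1) = (2) / (8) mod 17 = 13
x3 = s^2 - x1 - x2 mod 17 = 13^2 - 14 - 5 = 14
y3 = s (x1 - x3) - y1 mod 17 = 13 * (14 - 14) - 14 = 3

P + Q = (14, 3)


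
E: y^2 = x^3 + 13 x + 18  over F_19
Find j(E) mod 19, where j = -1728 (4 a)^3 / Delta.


Delta = -16(4 a^3 + 27 b^2) mod 19 = 16
-1728 * (4 a)^3 = -1728 * (4*13)^3 mod 19 = 8
j = 8 * 16^(-1) mod 19 = 10

j = 10 (mod 19)


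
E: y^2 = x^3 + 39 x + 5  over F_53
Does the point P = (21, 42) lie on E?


Check whether y^2 = x^3 + 39 x + 5 (mod 53) for (x, y) = (21, 42).
LHS: y^2 = 42^2 mod 53 = 15
RHS: x^3 + 39 x + 5 = 21^3 + 39*21 + 5 mod 53 = 15
LHS = RHS

Yes, on the curve


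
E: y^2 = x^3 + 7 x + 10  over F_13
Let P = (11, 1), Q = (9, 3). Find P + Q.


P != Q, so use the chord formula.
s = (y2 - y1) / (x2 - x1) = (2) / (11) mod 13 = 12
x3 = s^2 - x1 - x2 mod 13 = 12^2 - 11 - 9 = 7
y3 = s (x1 - x3) - y1 mod 13 = 12 * (11 - 7) - 1 = 8

P + Q = (7, 8)


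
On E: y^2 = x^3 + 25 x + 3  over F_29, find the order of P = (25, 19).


Compute successive multiples of P until we hit O:
  1P = (25, 19)
  2P = (14, 9)
  3P = (10, 21)
  4P = (10, 8)
  5P = (14, 20)
  6P = (25, 10)
  7P = O

ord(P) = 7


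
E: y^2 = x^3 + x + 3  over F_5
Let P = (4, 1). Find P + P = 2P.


Doubling: s = (3 x1^2 + a) / (2 y1)
s = (3*4^2 + 1) / (2*1) mod 5 = 2
x3 = s^2 - 2 x1 mod 5 = 2^2 - 2*4 = 1
y3 = s (x1 - x3) - y1 mod 5 = 2 * (4 - 1) - 1 = 0

2P = (1, 0)


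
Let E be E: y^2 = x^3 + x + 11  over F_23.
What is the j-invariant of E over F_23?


Delta = -16(4 a^3 + 27 b^2) mod 23 = 12
-1728 * (4 a)^3 = -1728 * (4*1)^3 mod 23 = 15
j = 15 * 12^(-1) mod 23 = 7

j = 7 (mod 23)


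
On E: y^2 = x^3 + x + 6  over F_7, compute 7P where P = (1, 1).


k = 7 = 111_2 (binary, LSB first: 111)
Double-and-add from P = (1, 1):
  bit 0 = 1: acc = O + (1, 1) = (1, 1)
  bit 1 = 1: acc = (1, 1) + (2, 4) = (6, 5)
  bit 2 = 1: acc = (6, 5) + (4, 5) = (4, 2)

7P = (4, 2)


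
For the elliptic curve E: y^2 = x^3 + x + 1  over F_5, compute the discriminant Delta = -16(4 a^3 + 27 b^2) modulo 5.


4 a^3 + 27 b^2 = 4*1^3 + 27*1^2 = 4 + 27 = 31
Delta = -16 * (31) = -496
Delta mod 5 = 4

Delta = 4 (mod 5)


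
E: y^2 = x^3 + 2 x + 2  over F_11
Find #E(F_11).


For each x in F_11, count y with y^2 = x^3 + 2 x + 2 mod 11:
  x = 1: RHS = 5, y in [4, 7]  -> 2 point(s)
  x = 2: RHS = 3, y in [5, 6]  -> 2 point(s)
  x = 5: RHS = 5, y in [4, 7]  -> 2 point(s)
  x = 9: RHS = 1, y in [1, 10]  -> 2 point(s)
Affine points: 8. Add the point at infinity: total = 9.

#E(F_11) = 9


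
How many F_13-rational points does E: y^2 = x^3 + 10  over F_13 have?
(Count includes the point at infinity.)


For each x in F_13, count y with y^2 = x^3 + 0 x + 10 mod 13:
  x = 0: RHS = 10, y in [6, 7]  -> 2 point(s)
  x = 4: RHS = 9, y in [3, 10]  -> 2 point(s)
  x = 10: RHS = 9, y in [3, 10]  -> 2 point(s)
  x = 12: RHS = 9, y in [3, 10]  -> 2 point(s)
Affine points: 8. Add the point at infinity: total = 9.

#E(F_13) = 9


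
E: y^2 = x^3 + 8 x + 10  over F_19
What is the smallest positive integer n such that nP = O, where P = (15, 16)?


Compute successive multiples of P until we hit O:
  1P = (15, 16)
  2P = (17, 9)
  3P = (4, 12)
  4P = (5, 17)
  5P = (3, 17)
  6P = (8, 4)
  7P = (16, 4)
  8P = (18, 1)
  ... (continuing to 24P)
  24P = O

ord(P) = 24


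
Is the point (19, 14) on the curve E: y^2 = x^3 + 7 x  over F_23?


Check whether y^2 = x^3 + 7 x + 0 (mod 23) for (x, y) = (19, 14).
LHS: y^2 = 14^2 mod 23 = 12
RHS: x^3 + 7 x + 0 = 19^3 + 7*19 + 0 mod 23 = 0
LHS != RHS

No, not on the curve


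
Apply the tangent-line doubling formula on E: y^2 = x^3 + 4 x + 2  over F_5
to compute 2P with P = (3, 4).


Doubling: s = (3 x1^2 + a) / (2 y1)
s = (3*3^2 + 4) / (2*4) mod 5 = 2
x3 = s^2 - 2 x1 mod 5 = 2^2 - 2*3 = 3
y3 = s (x1 - x3) - y1 mod 5 = 2 * (3 - 3) - 4 = 1

2P = (3, 1)


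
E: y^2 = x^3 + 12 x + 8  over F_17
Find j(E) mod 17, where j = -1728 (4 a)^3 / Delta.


Delta = -16(4 a^3 + 27 b^2) mod 17 = 4
-1728 * (4 a)^3 = -1728 * (4*12)^3 mod 17 = 8
j = 8 * 4^(-1) mod 17 = 2

j = 2 (mod 17)


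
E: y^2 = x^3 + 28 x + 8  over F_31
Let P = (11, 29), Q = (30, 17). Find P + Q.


P != Q, so use the chord formula.
s = (y2 - y1) / (x2 - x1) = (19) / (19) mod 31 = 1
x3 = s^2 - x1 - x2 mod 31 = 1^2 - 11 - 30 = 22
y3 = s (x1 - x3) - y1 mod 31 = 1 * (11 - 22) - 29 = 22

P + Q = (22, 22)


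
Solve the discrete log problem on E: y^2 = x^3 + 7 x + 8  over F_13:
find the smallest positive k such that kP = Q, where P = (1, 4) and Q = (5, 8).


Enumerate multiples of P until we hit Q = (5, 8):
  1P = (1, 4)
  2P = (2, 11)
  3P = (7, 6)
  4P = (8, 11)
  5P = (5, 5)
  6P = (3, 2)
  7P = (10, 5)
  8P = (11, 5)
  9P = (4, 10)
  10P = (12, 0)
  11P = (4, 3)
  12P = (11, 8)
  13P = (10, 8)
  14P = (3, 11)
  15P = (5, 8)
Match found at i = 15.

k = 15


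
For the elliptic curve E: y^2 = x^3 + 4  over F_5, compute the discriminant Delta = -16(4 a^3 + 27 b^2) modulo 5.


4 a^3 + 27 b^2 = 4*0^3 + 27*4^2 = 0 + 432 = 432
Delta = -16 * (432) = -6912
Delta mod 5 = 3

Delta = 3 (mod 5)


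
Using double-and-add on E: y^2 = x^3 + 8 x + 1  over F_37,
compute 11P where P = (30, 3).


k = 11 = 1011_2 (binary, LSB first: 1101)
Double-and-add from P = (30, 3):
  bit 0 = 1: acc = O + (30, 3) = (30, 3)
  bit 1 = 1: acc = (30, 3) + (2, 5) = (32, 13)
  bit 2 = 0: acc unchanged = (32, 13)
  bit 3 = 1: acc = (32, 13) + (16, 28) = (25, 29)

11P = (25, 29)


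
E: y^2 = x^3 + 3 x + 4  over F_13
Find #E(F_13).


For each x in F_13, count y with y^2 = x^3 + 3 x + 4 mod 13:
  x = 0: RHS = 4, y in [2, 11]  -> 2 point(s)
  x = 3: RHS = 1, y in [1, 12]  -> 2 point(s)
  x = 5: RHS = 1, y in [1, 12]  -> 2 point(s)
  x = 6: RHS = 4, y in [2, 11]  -> 2 point(s)
  x = 7: RHS = 4, y in [2, 11]  -> 2 point(s)
  x = 11: RHS = 3, y in [4, 9]  -> 2 point(s)
  x = 12: RHS = 0, y in [0]  -> 1 point(s)
Affine points: 13. Add the point at infinity: total = 14.

#E(F_13) = 14


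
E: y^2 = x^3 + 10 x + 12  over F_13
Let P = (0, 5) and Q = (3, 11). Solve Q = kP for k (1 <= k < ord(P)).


Enumerate multiples of P until we hit Q = (3, 11):
  1P = (0, 5)
  2P = (1, 7)
  3P = (3, 2)
  4P = (11, 6)
  5P = (12, 1)
  6P = (4, 5)
  7P = (9, 8)
  8P = (7, 10)
  9P = (2, 1)
  10P = (2, 12)
  11P = (7, 3)
  12P = (9, 5)
  13P = (4, 8)
  14P = (12, 12)
  15P = (11, 7)
  16P = (3, 11)
Match found at i = 16.

k = 16


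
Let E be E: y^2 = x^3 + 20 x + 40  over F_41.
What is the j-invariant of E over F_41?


Delta = -16(4 a^3 + 27 b^2) mod 41 = 27
-1728 * (4 a)^3 = -1728 * (4*20)^3 mod 41 = 7
j = 7 * 27^(-1) mod 41 = 20

j = 20 (mod 41)


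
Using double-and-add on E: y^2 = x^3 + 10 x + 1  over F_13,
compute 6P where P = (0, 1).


k = 6 = 110_2 (binary, LSB first: 011)
Double-and-add from P = (0, 1):
  bit 0 = 0: acc unchanged = O
  bit 1 = 1: acc = O + (12, 4) = (12, 4)
  bit 2 = 1: acc = (12, 4) + (2, 9) = (9, 1)

6P = (9, 1)


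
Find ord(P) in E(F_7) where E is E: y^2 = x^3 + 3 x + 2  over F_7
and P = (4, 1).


Compute successive multiples of P until we hit O:
  1P = (4, 1)
  2P = (0, 3)
  3P = (5, 3)
  4P = (2, 3)
  5P = (2, 4)
  6P = (5, 4)
  7P = (0, 4)
  8P = (4, 6)
  ... (continuing to 9P)
  9P = O

ord(P) = 9


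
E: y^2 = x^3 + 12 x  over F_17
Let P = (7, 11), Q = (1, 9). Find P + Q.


P != Q, so use the chord formula.
s = (y2 - y1) / (x2 - x1) = (15) / (11) mod 17 = 6
x3 = s^2 - x1 - x2 mod 17 = 6^2 - 7 - 1 = 11
y3 = s (x1 - x3) - y1 mod 17 = 6 * (7 - 11) - 11 = 16

P + Q = (11, 16)


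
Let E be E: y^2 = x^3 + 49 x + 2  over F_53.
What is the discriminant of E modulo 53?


4 a^3 + 27 b^2 = 4*49^3 + 27*2^2 = 470596 + 108 = 470704
Delta = -16 * (470704) = -7531264
Delta mod 53 = 36

Delta = 36 (mod 53)


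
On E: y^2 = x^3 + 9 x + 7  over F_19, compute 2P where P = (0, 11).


Doubling: s = (3 x1^2 + a) / (2 y1)
s = (3*0^2 + 9) / (2*11) mod 19 = 3
x3 = s^2 - 2 x1 mod 19 = 3^2 - 2*0 = 9
y3 = s (x1 - x3) - y1 mod 19 = 3 * (0 - 9) - 11 = 0

2P = (9, 0)


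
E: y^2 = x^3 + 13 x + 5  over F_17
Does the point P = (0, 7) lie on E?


Check whether y^2 = x^3 + 13 x + 5 (mod 17) for (x, y) = (0, 7).
LHS: y^2 = 7^2 mod 17 = 15
RHS: x^3 + 13 x + 5 = 0^3 + 13*0 + 5 mod 17 = 5
LHS != RHS

No, not on the curve


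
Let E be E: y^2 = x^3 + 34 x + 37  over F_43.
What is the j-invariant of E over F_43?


Delta = -16(4 a^3 + 27 b^2) mod 43 = 15
-1728 * (4 a)^3 = -1728 * (4*34)^3 mod 43 = 8
j = 8 * 15^(-1) mod 43 = 12

j = 12 (mod 43)


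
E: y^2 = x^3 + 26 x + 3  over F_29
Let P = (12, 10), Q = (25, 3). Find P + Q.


P != Q, so use the chord formula.
s = (y2 - y1) / (x2 - x1) = (22) / (13) mod 29 = 24
x3 = s^2 - x1 - x2 mod 29 = 24^2 - 12 - 25 = 17
y3 = s (x1 - x3) - y1 mod 29 = 24 * (12 - 17) - 10 = 15

P + Q = (17, 15)


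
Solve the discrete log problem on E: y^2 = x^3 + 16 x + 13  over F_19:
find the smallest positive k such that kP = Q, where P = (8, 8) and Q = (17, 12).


Enumerate multiples of P until we hit Q = (17, 12):
  1P = (8, 8)
  2P = (1, 7)
  3P = (17, 7)
  4P = (17, 12)
Match found at i = 4.

k = 4


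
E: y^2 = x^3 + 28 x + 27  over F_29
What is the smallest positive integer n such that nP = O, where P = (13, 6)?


Compute successive multiples of P until we hit O:
  1P = (13, 6)
  2P = (8, 26)
  3P = (24, 9)
  4P = (17, 14)
  5P = (3, 14)
  6P = (9, 14)
  7P = (11, 19)
  8P = (11, 10)
  ... (continuing to 15P)
  15P = O

ord(P) = 15


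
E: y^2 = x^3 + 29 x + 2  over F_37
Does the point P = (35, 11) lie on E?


Check whether y^2 = x^3 + 29 x + 2 (mod 37) for (x, y) = (35, 11).
LHS: y^2 = 11^2 mod 37 = 10
RHS: x^3 + 29 x + 2 = 35^3 + 29*35 + 2 mod 37 = 10
LHS = RHS

Yes, on the curve


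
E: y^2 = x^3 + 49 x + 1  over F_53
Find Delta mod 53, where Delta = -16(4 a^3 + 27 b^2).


4 a^3 + 27 b^2 = 4*49^3 + 27*1^2 = 470596 + 27 = 470623
Delta = -16 * (470623) = -7529968
Delta mod 53 = 7

Delta = 7 (mod 53)


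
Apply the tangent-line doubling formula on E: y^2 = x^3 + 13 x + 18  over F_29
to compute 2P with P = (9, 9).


Doubling: s = (3 x1^2 + a) / (2 y1)
s = (3*9^2 + 13) / (2*9) mod 29 = 11
x3 = s^2 - 2 x1 mod 29 = 11^2 - 2*9 = 16
y3 = s (x1 - x3) - y1 mod 29 = 11 * (9 - 16) - 9 = 1

2P = (16, 1)


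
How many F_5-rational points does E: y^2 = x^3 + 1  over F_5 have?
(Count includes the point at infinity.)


For each x in F_5, count y with y^2 = x^3 + 0 x + 1 mod 5:
  x = 0: RHS = 1, y in [1, 4]  -> 2 point(s)
  x = 2: RHS = 4, y in [2, 3]  -> 2 point(s)
  x = 4: RHS = 0, y in [0]  -> 1 point(s)
Affine points: 5. Add the point at infinity: total = 6.

#E(F_5) = 6


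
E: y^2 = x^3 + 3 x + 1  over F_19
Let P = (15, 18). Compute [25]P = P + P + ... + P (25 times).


k = 25 = 11001_2 (binary, LSB first: 10011)
Double-and-add from P = (15, 18):
  bit 0 = 1: acc = O + (15, 18) = (15, 18)
  bit 1 = 0: acc unchanged = (15, 18)
  bit 2 = 0: acc unchanged = (15, 18)
  bit 3 = 1: acc = (15, 18) + (6, 8) = (18, 4)
  bit 4 = 1: acc = (18, 4) + (8, 9) = (17, 5)

25P = (17, 5)


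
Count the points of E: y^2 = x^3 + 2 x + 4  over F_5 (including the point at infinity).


For each x in F_5, count y with y^2 = x^3 + 2 x + 4 mod 5:
  x = 0: RHS = 4, y in [2, 3]  -> 2 point(s)
  x = 2: RHS = 1, y in [1, 4]  -> 2 point(s)
  x = 4: RHS = 1, y in [1, 4]  -> 2 point(s)
Affine points: 6. Add the point at infinity: total = 7.

#E(F_5) = 7


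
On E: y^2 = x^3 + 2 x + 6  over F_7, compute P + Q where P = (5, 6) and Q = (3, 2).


P != Q, so use the chord formula.
s = (y2 - y1) / (x2 - x1) = (3) / (5) mod 7 = 2
x3 = s^2 - x1 - x2 mod 7 = 2^2 - 5 - 3 = 3
y3 = s (x1 - x3) - y1 mod 7 = 2 * (5 - 3) - 6 = 5

P + Q = (3, 5)


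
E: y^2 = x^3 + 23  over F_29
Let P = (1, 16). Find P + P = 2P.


Doubling: s = (3 x1^2 + a) / (2 y1)
s = (3*1^2 + 0) / (2*16) mod 29 = 1
x3 = s^2 - 2 x1 mod 29 = 1^2 - 2*1 = 28
y3 = s (x1 - x3) - y1 mod 29 = 1 * (1 - 28) - 16 = 15

2P = (28, 15)


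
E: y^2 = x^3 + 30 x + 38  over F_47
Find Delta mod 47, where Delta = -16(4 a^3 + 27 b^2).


4 a^3 + 27 b^2 = 4*30^3 + 27*38^2 = 108000 + 38988 = 146988
Delta = -16 * (146988) = -2351808
Delta mod 47 = 25

Delta = 25 (mod 47)


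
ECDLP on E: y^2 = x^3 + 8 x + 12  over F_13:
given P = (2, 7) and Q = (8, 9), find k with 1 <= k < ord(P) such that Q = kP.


Enumerate multiples of P until we hit Q = (8, 9):
  1P = (2, 7)
  2P = (6, 4)
  3P = (8, 4)
  4P = (0, 5)
  5P = (12, 9)
  6P = (11, 12)
  7P = (4, 2)
  8P = (10, 0)
  9P = (4, 11)
  10P = (11, 1)
  11P = (12, 4)
  12P = (0, 8)
  13P = (8, 9)
Match found at i = 13.

k = 13


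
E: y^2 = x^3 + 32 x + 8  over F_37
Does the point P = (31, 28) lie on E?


Check whether y^2 = x^3 + 32 x + 8 (mod 37) for (x, y) = (31, 28).
LHS: y^2 = 28^2 mod 37 = 7
RHS: x^3 + 32 x + 8 = 31^3 + 32*31 + 8 mod 37 = 7
LHS = RHS

Yes, on the curve


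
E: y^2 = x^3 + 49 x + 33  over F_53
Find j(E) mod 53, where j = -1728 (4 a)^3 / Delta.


Delta = -16(4 a^3 + 27 b^2) mod 53 = 48
-1728 * (4 a)^3 = -1728 * (4*49)^3 mod 53 = 3
j = 3 * 48^(-1) mod 53 = 10

j = 10 (mod 53)


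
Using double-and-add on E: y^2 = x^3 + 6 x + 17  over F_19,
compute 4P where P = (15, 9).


k = 4 = 100_2 (binary, LSB first: 001)
Double-and-add from P = (15, 9):
  bit 0 = 0: acc unchanged = O
  bit 1 = 0: acc unchanged = O
  bit 2 = 1: acc = O + (15, 10) = (15, 10)

4P = (15, 10)


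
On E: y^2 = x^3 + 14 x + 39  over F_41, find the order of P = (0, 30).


Compute successive multiples of P until we hit O:
  1P = (0, 30)
  2P = (37, 1)
  3P = (13, 9)
  4P = (26, 12)
  5P = (23, 8)
  6P = (20, 23)
  7P = (12, 7)
  8P = (21, 0)
  ... (continuing to 16P)
  16P = O

ord(P) = 16


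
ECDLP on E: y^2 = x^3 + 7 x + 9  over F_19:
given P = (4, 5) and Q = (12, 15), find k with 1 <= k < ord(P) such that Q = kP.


Enumerate multiples of P until we hit Q = (12, 15):
  1P = (4, 5)
  2P = (8, 11)
  3P = (14, 18)
  4P = (12, 15)
Match found at i = 4.

k = 4


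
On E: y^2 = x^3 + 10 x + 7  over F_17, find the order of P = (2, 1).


Compute successive multiples of P until we hit O:
  1P = (2, 1)
  2P = (15, 9)
  3P = (4, 3)
  4P = (12, 6)
  5P = (16, 9)
  6P = (8, 15)
  7P = (3, 8)
  8P = (10, 11)
  ... (continuing to 21P)
  21P = O

ord(P) = 21


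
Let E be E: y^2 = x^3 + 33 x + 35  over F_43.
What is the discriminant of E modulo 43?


4 a^3 + 27 b^2 = 4*33^3 + 27*35^2 = 143748 + 33075 = 176823
Delta = -16 * (176823) = -2829168
Delta mod 43 = 17

Delta = 17 (mod 43)


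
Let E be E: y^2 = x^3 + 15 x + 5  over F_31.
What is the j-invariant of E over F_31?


Delta = -16(4 a^3 + 27 b^2) mod 31 = 27
-1728 * (4 a)^3 = -1728 * (4*15)^3 mod 31 = 29
j = 29 * 27^(-1) mod 31 = 16

j = 16 (mod 31)


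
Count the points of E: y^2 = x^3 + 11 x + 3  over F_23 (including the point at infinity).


For each x in F_23, count y with y^2 = x^3 + 11 x + 3 mod 23:
  x = 0: RHS = 3, y in [7, 16]  -> 2 point(s)
  x = 6: RHS = 9, y in [3, 20]  -> 2 point(s)
  x = 7: RHS = 9, y in [3, 20]  -> 2 point(s)
  x = 9: RHS = 3, y in [7, 16]  -> 2 point(s)
  x = 10: RHS = 9, y in [3, 20]  -> 2 point(s)
  x = 11: RHS = 6, y in [11, 12]  -> 2 point(s)
  x = 12: RHS = 0, y in [0]  -> 1 point(s)
  x = 14: RHS = 3, y in [7, 16]  -> 2 point(s)
  x = 15: RHS = 1, y in [1, 22]  -> 2 point(s)
  x = 20: RHS = 12, y in [9, 14]  -> 2 point(s)
Affine points: 19. Add the point at infinity: total = 20.

#E(F_23) = 20


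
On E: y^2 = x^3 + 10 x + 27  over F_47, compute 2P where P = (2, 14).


Doubling: s = (3 x1^2 + a) / (2 y1)
s = (3*2^2 + 10) / (2*14) mod 47 = 31
x3 = s^2 - 2 x1 mod 47 = 31^2 - 2*2 = 17
y3 = s (x1 - x3) - y1 mod 47 = 31 * (2 - 17) - 14 = 38

2P = (17, 38)


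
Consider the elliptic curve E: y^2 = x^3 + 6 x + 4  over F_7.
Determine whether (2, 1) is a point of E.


Check whether y^2 = x^3 + 6 x + 4 (mod 7) for (x, y) = (2, 1).
LHS: y^2 = 1^2 mod 7 = 1
RHS: x^3 + 6 x + 4 = 2^3 + 6*2 + 4 mod 7 = 3
LHS != RHS

No, not on the curve


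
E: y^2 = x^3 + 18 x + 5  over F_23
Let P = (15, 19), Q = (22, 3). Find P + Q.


P != Q, so use the chord formula.
s = (y2 - y1) / (x2 - x1) = (7) / (7) mod 23 = 1
x3 = s^2 - x1 - x2 mod 23 = 1^2 - 15 - 22 = 10
y3 = s (x1 - x3) - y1 mod 23 = 1 * (15 - 10) - 19 = 9

P + Q = (10, 9)


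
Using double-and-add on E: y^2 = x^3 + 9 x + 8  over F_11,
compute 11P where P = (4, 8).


k = 11 = 1011_2 (binary, LSB first: 1101)
Double-and-add from P = (4, 8):
  bit 0 = 1: acc = O + (4, 8) = (4, 8)
  bit 1 = 1: acc = (4, 8) + (8, 8) = (10, 3)
  bit 2 = 0: acc unchanged = (10, 3)
  bit 3 = 1: acc = (10, 3) + (2, 1) = (8, 3)

11P = (8, 3)


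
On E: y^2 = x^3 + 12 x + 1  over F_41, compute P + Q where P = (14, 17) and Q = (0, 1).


P != Q, so use the chord formula.
s = (y2 - y1) / (x2 - x1) = (25) / (27) mod 41 = 7
x3 = s^2 - x1 - x2 mod 41 = 7^2 - 14 - 0 = 35
y3 = s (x1 - x3) - y1 mod 41 = 7 * (14 - 35) - 17 = 0

P + Q = (35, 0)


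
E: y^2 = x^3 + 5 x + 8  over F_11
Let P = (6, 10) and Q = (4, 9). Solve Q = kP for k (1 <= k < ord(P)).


Enumerate multiples of P until we hit Q = (4, 9):
  1P = (6, 10)
  2P = (4, 9)
Match found at i = 2.

k = 2


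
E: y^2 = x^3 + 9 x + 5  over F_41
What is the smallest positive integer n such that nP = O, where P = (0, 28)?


Compute successive multiples of P until we hit O:
  1P = (0, 28)
  2P = (2, 20)
  3P = (14, 28)
  4P = (27, 13)
  5P = (30, 16)
  6P = (21, 5)
  7P = (4, 33)
  8P = (36, 9)
  ... (continuing to 42P)
  42P = O

ord(P) = 42


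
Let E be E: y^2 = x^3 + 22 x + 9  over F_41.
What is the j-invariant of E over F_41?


Delta = -16(4 a^3 + 27 b^2) mod 41 = 11
-1728 * (4 a)^3 = -1728 * (4*22)^3 mod 41 = 16
j = 16 * 11^(-1) mod 41 = 35

j = 35 (mod 41)


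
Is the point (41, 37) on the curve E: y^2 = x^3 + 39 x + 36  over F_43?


Check whether y^2 = x^3 + 39 x + 36 (mod 43) for (x, y) = (41, 37).
LHS: y^2 = 37^2 mod 43 = 36
RHS: x^3 + 39 x + 36 = 41^3 + 39*41 + 36 mod 43 = 36
LHS = RHS

Yes, on the curve


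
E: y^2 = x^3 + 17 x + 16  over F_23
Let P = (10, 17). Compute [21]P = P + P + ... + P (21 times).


k = 21 = 10101_2 (binary, LSB first: 10101)
Double-and-add from P = (10, 17):
  bit 0 = 1: acc = O + (10, 17) = (10, 17)
  bit 1 = 0: acc unchanged = (10, 17)
  bit 2 = 1: acc = (10, 17) + (9, 1) = (7, 8)
  bit 3 = 0: acc unchanged = (7, 8)
  bit 4 = 1: acc = (7, 8) + (2, 14) = (9, 22)

21P = (9, 22)


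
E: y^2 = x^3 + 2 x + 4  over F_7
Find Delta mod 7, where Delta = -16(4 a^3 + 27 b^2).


4 a^3 + 27 b^2 = 4*2^3 + 27*4^2 = 32 + 432 = 464
Delta = -16 * (464) = -7424
Delta mod 7 = 3

Delta = 3 (mod 7)


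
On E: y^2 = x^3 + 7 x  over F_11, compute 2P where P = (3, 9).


Doubling: s = (3 x1^2 + a) / (2 y1)
s = (3*3^2 + 7) / (2*9) mod 11 = 8
x3 = s^2 - 2 x1 mod 11 = 8^2 - 2*3 = 3
y3 = s (x1 - x3) - y1 mod 11 = 8 * (3 - 3) - 9 = 2

2P = (3, 2)


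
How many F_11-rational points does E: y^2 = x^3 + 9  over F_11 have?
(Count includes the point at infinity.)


For each x in F_11, count y with y^2 = x^3 + 0 x + 9 mod 11:
  x = 0: RHS = 9, y in [3, 8]  -> 2 point(s)
  x = 3: RHS = 3, y in [5, 6]  -> 2 point(s)
  x = 6: RHS = 5, y in [4, 7]  -> 2 point(s)
  x = 7: RHS = 0, y in [0]  -> 1 point(s)
  x = 8: RHS = 4, y in [2, 9]  -> 2 point(s)
  x = 9: RHS = 1, y in [1, 10]  -> 2 point(s)
Affine points: 11. Add the point at infinity: total = 12.

#E(F_11) = 12


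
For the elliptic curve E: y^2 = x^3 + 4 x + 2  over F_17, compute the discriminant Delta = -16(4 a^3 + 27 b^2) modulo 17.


4 a^3 + 27 b^2 = 4*4^3 + 27*2^2 = 256 + 108 = 364
Delta = -16 * (364) = -5824
Delta mod 17 = 7

Delta = 7 (mod 17)


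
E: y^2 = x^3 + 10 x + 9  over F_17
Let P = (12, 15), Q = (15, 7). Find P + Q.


P != Q, so use the chord formula.
s = (y2 - y1) / (x2 - x1) = (9) / (3) mod 17 = 3
x3 = s^2 - x1 - x2 mod 17 = 3^2 - 12 - 15 = 16
y3 = s (x1 - x3) - y1 mod 17 = 3 * (12 - 16) - 15 = 7

P + Q = (16, 7)


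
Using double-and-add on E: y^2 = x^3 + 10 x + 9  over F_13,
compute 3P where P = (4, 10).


k = 3 = 11_2 (binary, LSB first: 11)
Double-and-add from P = (4, 10):
  bit 0 = 1: acc = O + (4, 10) = (4, 10)
  bit 1 = 1: acc = (4, 10) + (6, 5) = (6, 8)

3P = (6, 8)


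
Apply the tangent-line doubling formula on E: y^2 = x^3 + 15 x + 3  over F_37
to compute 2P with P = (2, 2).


Doubling: s = (3 x1^2 + a) / (2 y1)
s = (3*2^2 + 15) / (2*2) mod 37 = 16
x3 = s^2 - 2 x1 mod 37 = 16^2 - 2*2 = 30
y3 = s (x1 - x3) - y1 mod 37 = 16 * (2 - 30) - 2 = 31

2P = (30, 31)


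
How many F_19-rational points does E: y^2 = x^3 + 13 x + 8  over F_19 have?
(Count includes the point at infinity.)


For each x in F_19, count y with y^2 = x^3 + 13 x + 8 mod 19:
  x = 2: RHS = 4, y in [2, 17]  -> 2 point(s)
  x = 3: RHS = 17, y in [6, 13]  -> 2 point(s)
  x = 6: RHS = 17, y in [6, 13]  -> 2 point(s)
  x = 7: RHS = 5, y in [9, 10]  -> 2 point(s)
  x = 8: RHS = 16, y in [4, 15]  -> 2 point(s)
  x = 10: RHS = 17, y in [6, 13]  -> 2 point(s)
  x = 11: RHS = 0, y in [0]  -> 1 point(s)
  x = 12: RHS = 11, y in [7, 12]  -> 2 point(s)
  x = 15: RHS = 6, y in [5, 14]  -> 2 point(s)
Affine points: 17. Add the point at infinity: total = 18.

#E(F_19) = 18


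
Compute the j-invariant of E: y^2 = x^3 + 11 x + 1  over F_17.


Delta = -16(4 a^3 + 27 b^2) mod 17 = 13
-1728 * (4 a)^3 = -1728 * (4*11)^3 mod 17 = 16
j = 16 * 13^(-1) mod 17 = 13

j = 13 (mod 17)


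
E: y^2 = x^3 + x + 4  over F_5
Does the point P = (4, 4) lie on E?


Check whether y^2 = x^3 + 1 x + 4 (mod 5) for (x, y) = (4, 4).
LHS: y^2 = 4^2 mod 5 = 1
RHS: x^3 + 1 x + 4 = 4^3 + 1*4 + 4 mod 5 = 2
LHS != RHS

No, not on the curve


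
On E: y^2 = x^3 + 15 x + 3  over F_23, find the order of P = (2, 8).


Compute successive multiples of P until we hit O:
  1P = (2, 8)
  2P = (9, 19)
  3P = (14, 6)
  4P = (0, 7)
  5P = (4, 14)
  6P = (3, 12)
  7P = (11, 2)
  8P = (13, 7)
  ... (continuing to 22P)
  22P = O

ord(P) = 22


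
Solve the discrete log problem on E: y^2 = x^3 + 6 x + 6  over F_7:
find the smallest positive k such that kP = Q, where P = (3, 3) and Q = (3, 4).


Enumerate multiples of P until we hit Q = (3, 4):
  1P = (3, 3)
  2P = (5, 0)
  3P = (3, 4)
Match found at i = 3.

k = 3


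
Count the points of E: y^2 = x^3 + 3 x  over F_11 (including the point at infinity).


For each x in F_11, count y with y^2 = x^3 + 3 x + 0 mod 11:
  x = 0: RHS = 0, y in [0]  -> 1 point(s)
  x = 1: RHS = 4, y in [2, 9]  -> 2 point(s)
  x = 2: RHS = 3, y in [5, 6]  -> 2 point(s)
  x = 3: RHS = 3, y in [5, 6]  -> 2 point(s)
  x = 6: RHS = 3, y in [5, 6]  -> 2 point(s)
  x = 7: RHS = 1, y in [1, 10]  -> 2 point(s)
Affine points: 11. Add the point at infinity: total = 12.

#E(F_11) = 12


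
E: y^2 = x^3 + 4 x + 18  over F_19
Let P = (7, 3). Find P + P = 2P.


Doubling: s = (3 x1^2 + a) / (2 y1)
s = (3*7^2 + 4) / (2*3) mod 19 = 3
x3 = s^2 - 2 x1 mod 19 = 3^2 - 2*7 = 14
y3 = s (x1 - x3) - y1 mod 19 = 3 * (7 - 14) - 3 = 14

2P = (14, 14)


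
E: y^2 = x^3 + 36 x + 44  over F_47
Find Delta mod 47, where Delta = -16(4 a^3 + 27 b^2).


4 a^3 + 27 b^2 = 4*36^3 + 27*44^2 = 186624 + 52272 = 238896
Delta = -16 * (238896) = -3822336
Delta mod 47 = 33

Delta = 33 (mod 47)


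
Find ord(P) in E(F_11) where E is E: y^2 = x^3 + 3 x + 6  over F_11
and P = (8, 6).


Compute successive multiples of P until we hit O:
  1P = (8, 6)
  2P = (4, 4)
  3P = (2, 8)
  4P = (6, 8)
  5P = (9, 6)
  6P = (5, 5)
  7P = (3, 3)
  8P = (3, 8)
  ... (continuing to 15P)
  15P = O

ord(P) = 15


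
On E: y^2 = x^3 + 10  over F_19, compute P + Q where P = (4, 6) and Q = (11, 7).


P != Q, so use the chord formula.
s = (y2 - y1) / (x2 - x1) = (1) / (7) mod 19 = 11
x3 = s^2 - x1 - x2 mod 19 = 11^2 - 4 - 11 = 11
y3 = s (x1 - x3) - y1 mod 19 = 11 * (4 - 11) - 6 = 12

P + Q = (11, 12)


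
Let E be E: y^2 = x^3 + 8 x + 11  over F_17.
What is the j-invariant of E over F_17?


Delta = -16(4 a^3 + 27 b^2) mod 17 = 11
-1728 * (4 a)^3 = -1728 * (4*8)^3 mod 17 = 3
j = 3 * 11^(-1) mod 17 = 8

j = 8 (mod 17)


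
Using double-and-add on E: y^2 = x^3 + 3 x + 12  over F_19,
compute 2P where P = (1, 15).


k = 2 = 10_2 (binary, LSB first: 01)
Double-and-add from P = (1, 15):
  bit 0 = 0: acc unchanged = O
  bit 1 = 1: acc = O + (14, 9) = (14, 9)

2P = (14, 9)


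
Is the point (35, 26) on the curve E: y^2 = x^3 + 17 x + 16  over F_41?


Check whether y^2 = x^3 + 17 x + 16 (mod 41) for (x, y) = (35, 26).
LHS: y^2 = 26^2 mod 41 = 20
RHS: x^3 + 17 x + 16 = 35^3 + 17*35 + 16 mod 41 = 26
LHS != RHS

No, not on the curve


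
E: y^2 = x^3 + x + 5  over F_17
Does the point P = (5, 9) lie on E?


Check whether y^2 = x^3 + 1 x + 5 (mod 17) for (x, y) = (5, 9).
LHS: y^2 = 9^2 mod 17 = 13
RHS: x^3 + 1 x + 5 = 5^3 + 1*5 + 5 mod 17 = 16
LHS != RHS

No, not on the curve


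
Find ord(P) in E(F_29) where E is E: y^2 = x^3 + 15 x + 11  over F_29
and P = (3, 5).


Compute successive multiples of P until we hit O:
  1P = (3, 5)
  2P = (7, 13)
  3P = (23, 13)
  4P = (2, 7)
  5P = (28, 16)
  6P = (11, 17)
  7P = (10, 28)
  8P = (12, 11)
  ... (continuing to 27P)
  27P = O

ord(P) = 27


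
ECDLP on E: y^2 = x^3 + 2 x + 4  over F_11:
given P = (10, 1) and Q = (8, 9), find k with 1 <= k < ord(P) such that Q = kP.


Enumerate multiples of P until we hit Q = (8, 9):
  1P = (10, 1)
  2P = (0, 2)
  3P = (2, 7)
  4P = (3, 2)
  5P = (7, 8)
  6P = (8, 9)
Match found at i = 6.

k = 6


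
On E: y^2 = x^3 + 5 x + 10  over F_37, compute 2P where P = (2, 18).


Doubling: s = (3 x1^2 + a) / (2 y1)
s = (3*2^2 + 5) / (2*18) mod 37 = 20
x3 = s^2 - 2 x1 mod 37 = 20^2 - 2*2 = 26
y3 = s (x1 - x3) - y1 mod 37 = 20 * (2 - 26) - 18 = 20

2P = (26, 20)


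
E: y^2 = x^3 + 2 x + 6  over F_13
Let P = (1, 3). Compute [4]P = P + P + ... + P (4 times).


k = 4 = 100_2 (binary, LSB first: 001)
Double-and-add from P = (1, 3):
  bit 0 = 0: acc unchanged = O
  bit 1 = 0: acc unchanged = O
  bit 2 = 1: acc = O + (3, 0) = (3, 0)

4P = (3, 0)


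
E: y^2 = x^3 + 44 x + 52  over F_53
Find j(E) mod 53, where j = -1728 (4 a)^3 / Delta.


Delta = -16(4 a^3 + 27 b^2) mod 53 = 8
-1728 * (4 a)^3 = -1728 * (4*44)^3 mod 53 = 35
j = 35 * 8^(-1) mod 53 = 11

j = 11 (mod 53)


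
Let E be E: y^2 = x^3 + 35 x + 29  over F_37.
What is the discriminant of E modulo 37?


4 a^3 + 27 b^2 = 4*35^3 + 27*29^2 = 171500 + 22707 = 194207
Delta = -16 * (194207) = -3107312
Delta mod 37 = 22

Delta = 22 (mod 37)


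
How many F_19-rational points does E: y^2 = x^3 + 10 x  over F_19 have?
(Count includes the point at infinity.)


For each x in F_19, count y with y^2 = x^3 + 10 x + 0 mod 19:
  x = 0: RHS = 0, y in [0]  -> 1 point(s)
  x = 1: RHS = 11, y in [7, 12]  -> 2 point(s)
  x = 2: RHS = 9, y in [3, 16]  -> 2 point(s)
  x = 3: RHS = 0, y in [0]  -> 1 point(s)
  x = 4: RHS = 9, y in [3, 16]  -> 2 point(s)
  x = 5: RHS = 4, y in [2, 17]  -> 2 point(s)
  x = 10: RHS = 17, y in [6, 13]  -> 2 point(s)
  x = 11: RHS = 16, y in [4, 15]  -> 2 point(s)
  x = 12: RHS = 5, y in [9, 10]  -> 2 point(s)
  x = 13: RHS = 9, y in [3, 16]  -> 2 point(s)
  x = 16: RHS = 0, y in [0]  -> 1 point(s)
Affine points: 19. Add the point at infinity: total = 20.

#E(F_19) = 20


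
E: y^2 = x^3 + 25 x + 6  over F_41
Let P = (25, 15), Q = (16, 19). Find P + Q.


P != Q, so use the chord formula.
s = (y2 - y1) / (x2 - x1) = (4) / (32) mod 41 = 36
x3 = s^2 - x1 - x2 mod 41 = 36^2 - 25 - 16 = 25
y3 = s (x1 - x3) - y1 mod 41 = 36 * (25 - 25) - 15 = 26

P + Q = (25, 26)


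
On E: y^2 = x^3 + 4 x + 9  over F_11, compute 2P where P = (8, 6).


k = 2 = 10_2 (binary, LSB first: 01)
Double-and-add from P = (8, 6):
  bit 0 = 0: acc unchanged = O
  bit 1 = 1: acc = O + (10, 9) = (10, 9)

2P = (10, 9)


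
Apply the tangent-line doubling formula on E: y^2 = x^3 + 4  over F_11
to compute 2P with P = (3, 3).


Doubling: s = (3 x1^2 + a) / (2 y1)
s = (3*3^2 + 0) / (2*3) mod 11 = 10
x3 = s^2 - 2 x1 mod 11 = 10^2 - 2*3 = 6
y3 = s (x1 - x3) - y1 mod 11 = 10 * (3 - 6) - 3 = 0

2P = (6, 0)


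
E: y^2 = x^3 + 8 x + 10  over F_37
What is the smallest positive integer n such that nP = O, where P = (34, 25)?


Compute successive multiples of P until we hit O:
  1P = (34, 25)
  2P = (15, 29)
  3P = (15, 8)
  4P = (34, 12)
  5P = O

ord(P) = 5


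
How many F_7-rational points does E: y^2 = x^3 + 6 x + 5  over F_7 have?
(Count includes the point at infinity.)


For each x in F_7, count y with y^2 = x^3 + 6 x + 5 mod 7:
  x = 2: RHS = 4, y in [2, 5]  -> 2 point(s)
  x = 3: RHS = 1, y in [1, 6]  -> 2 point(s)
  x = 4: RHS = 2, y in [3, 4]  -> 2 point(s)
Affine points: 6. Add the point at infinity: total = 7.

#E(F_7) = 7


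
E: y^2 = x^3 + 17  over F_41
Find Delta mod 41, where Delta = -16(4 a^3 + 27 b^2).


4 a^3 + 27 b^2 = 4*0^3 + 27*17^2 = 0 + 7803 = 7803
Delta = -16 * (7803) = -124848
Delta mod 41 = 38

Delta = 38 (mod 41)


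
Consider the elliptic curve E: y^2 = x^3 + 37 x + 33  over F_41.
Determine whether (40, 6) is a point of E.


Check whether y^2 = x^3 + 37 x + 33 (mod 41) for (x, y) = (40, 6).
LHS: y^2 = 6^2 mod 41 = 36
RHS: x^3 + 37 x + 33 = 40^3 + 37*40 + 33 mod 41 = 36
LHS = RHS

Yes, on the curve


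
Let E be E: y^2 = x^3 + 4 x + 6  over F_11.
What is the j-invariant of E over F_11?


Delta = -16(4 a^3 + 27 b^2) mod 11 = 9
-1728 * (4 a)^3 = -1728 * (4*4)^3 mod 11 = 7
j = 7 * 9^(-1) mod 11 = 2

j = 2 (mod 11)


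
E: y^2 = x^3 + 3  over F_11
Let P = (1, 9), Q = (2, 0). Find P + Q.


P != Q, so use the chord formula.
s = (y2 - y1) / (x2 - x1) = (2) / (1) mod 11 = 2
x3 = s^2 - x1 - x2 mod 11 = 2^2 - 1 - 2 = 1
y3 = s (x1 - x3) - y1 mod 11 = 2 * (1 - 1) - 9 = 2

P + Q = (1, 2)


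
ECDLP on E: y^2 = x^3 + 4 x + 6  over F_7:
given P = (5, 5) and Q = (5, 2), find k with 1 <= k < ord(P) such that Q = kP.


Enumerate multiples of P until we hit Q = (5, 2):
  1P = (5, 5)
  2P = (6, 6)
  3P = (4, 3)
  4P = (2, 1)
  5P = (1, 5)
  6P = (1, 2)
  7P = (2, 6)
  8P = (4, 4)
  9P = (6, 1)
  10P = (5, 2)
Match found at i = 10.

k = 10


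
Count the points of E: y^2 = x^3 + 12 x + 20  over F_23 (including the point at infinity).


For each x in F_23, count y with y^2 = x^3 + 12 x + 20 mod 23:
  x = 2: RHS = 6, y in [11, 12]  -> 2 point(s)
  x = 6: RHS = 9, y in [3, 20]  -> 2 point(s)
  x = 9: RHS = 6, y in [11, 12]  -> 2 point(s)
  x = 10: RHS = 13, y in [6, 17]  -> 2 point(s)
  x = 12: RHS = 6, y in [11, 12]  -> 2 point(s)
  x = 13: RHS = 4, y in [2, 21]  -> 2 point(s)
  x = 17: RHS = 8, y in [10, 13]  -> 2 point(s)
  x = 19: RHS = 0, y in [0]  -> 1 point(s)
  x = 20: RHS = 3, y in [7, 16]  -> 2 point(s)
Affine points: 17. Add the point at infinity: total = 18.

#E(F_23) = 18


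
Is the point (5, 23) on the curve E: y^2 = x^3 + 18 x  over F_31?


Check whether y^2 = x^3 + 18 x + 0 (mod 31) for (x, y) = (5, 23).
LHS: y^2 = 23^2 mod 31 = 2
RHS: x^3 + 18 x + 0 = 5^3 + 18*5 + 0 mod 31 = 29
LHS != RHS

No, not on the curve


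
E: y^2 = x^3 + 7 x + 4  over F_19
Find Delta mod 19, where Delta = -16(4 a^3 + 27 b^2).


4 a^3 + 27 b^2 = 4*7^3 + 27*4^2 = 1372 + 432 = 1804
Delta = -16 * (1804) = -28864
Delta mod 19 = 16

Delta = 16 (mod 19)


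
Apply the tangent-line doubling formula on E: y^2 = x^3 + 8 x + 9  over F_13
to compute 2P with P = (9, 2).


Doubling: s = (3 x1^2 + a) / (2 y1)
s = (3*9^2 + 8) / (2*2) mod 13 = 1
x3 = s^2 - 2 x1 mod 13 = 1^2 - 2*9 = 9
y3 = s (x1 - x3) - y1 mod 13 = 1 * (9 - 9) - 2 = 11

2P = (9, 11)


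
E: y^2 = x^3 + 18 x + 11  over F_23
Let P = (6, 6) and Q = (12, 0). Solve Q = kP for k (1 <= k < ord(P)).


Enumerate multiples of P until we hit Q = (12, 0):
  1P = (6, 6)
  2P = (12, 0)
Match found at i = 2.

k = 2


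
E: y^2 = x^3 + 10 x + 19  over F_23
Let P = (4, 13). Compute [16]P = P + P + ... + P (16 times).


k = 16 = 10000_2 (binary, LSB first: 00001)
Double-and-add from P = (4, 13):
  bit 0 = 0: acc unchanged = O
  bit 1 = 0: acc unchanged = O
  bit 2 = 0: acc unchanged = O
  bit 3 = 0: acc unchanged = O
  bit 4 = 1: acc = O + (8, 6) = (8, 6)

16P = (8, 6)


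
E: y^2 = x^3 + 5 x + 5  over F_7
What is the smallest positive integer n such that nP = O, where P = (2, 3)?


Compute successive multiples of P until we hit O:
  1P = (2, 3)
  2P = (5, 6)
  3P = (1, 5)
  4P = (1, 2)
  5P = (5, 1)
  6P = (2, 4)
  7P = O

ord(P) = 7


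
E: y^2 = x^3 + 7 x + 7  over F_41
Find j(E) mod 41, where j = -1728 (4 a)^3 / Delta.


Delta = -16(4 a^3 + 27 b^2) mod 41 = 12
-1728 * (4 a)^3 = -1728 * (4*7)^3 mod 41 = 21
j = 21 * 12^(-1) mod 41 = 12

j = 12 (mod 41)


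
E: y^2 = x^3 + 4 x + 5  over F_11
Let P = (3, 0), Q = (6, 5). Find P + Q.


P != Q, so use the chord formula.
s = (y2 - y1) / (x2 - x1) = (5) / (3) mod 11 = 9
x3 = s^2 - x1 - x2 mod 11 = 9^2 - 3 - 6 = 6
y3 = s (x1 - x3) - y1 mod 11 = 9 * (3 - 6) - 0 = 6

P + Q = (6, 6)


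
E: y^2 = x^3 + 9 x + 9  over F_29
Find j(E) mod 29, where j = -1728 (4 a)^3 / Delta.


Delta = -16(4 a^3 + 27 b^2) mod 29 = 16
-1728 * (4 a)^3 = -1728 * (4*9)^3 mod 29 = 27
j = 27 * 16^(-1) mod 29 = 18

j = 18 (mod 29)


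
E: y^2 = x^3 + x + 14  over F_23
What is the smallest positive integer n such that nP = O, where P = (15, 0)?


Compute successive multiples of P until we hit O:
  1P = (15, 0)
  2P = O

ord(P) = 2


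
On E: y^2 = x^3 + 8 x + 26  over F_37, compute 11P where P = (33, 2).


k = 11 = 1011_2 (binary, LSB first: 1101)
Double-and-add from P = (33, 2):
  bit 0 = 1: acc = O + (33, 2) = (33, 2)
  bit 1 = 1: acc = (33, 2) + (19, 9) = (13, 25)
  bit 2 = 0: acc unchanged = (13, 25)
  bit 3 = 1: acc = (13, 25) + (12, 0) = (8, 26)

11P = (8, 26)


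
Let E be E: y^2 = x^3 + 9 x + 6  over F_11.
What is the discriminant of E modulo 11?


4 a^3 + 27 b^2 = 4*9^3 + 27*6^2 = 2916 + 972 = 3888
Delta = -16 * (3888) = -62208
Delta mod 11 = 8

Delta = 8 (mod 11)


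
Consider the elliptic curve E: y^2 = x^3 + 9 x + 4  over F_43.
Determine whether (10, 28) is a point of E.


Check whether y^2 = x^3 + 9 x + 4 (mod 43) for (x, y) = (10, 28).
LHS: y^2 = 28^2 mod 43 = 10
RHS: x^3 + 9 x + 4 = 10^3 + 9*10 + 4 mod 43 = 19
LHS != RHS

No, not on the curve


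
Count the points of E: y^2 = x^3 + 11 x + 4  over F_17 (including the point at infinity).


For each x in F_17, count y with y^2 = x^3 + 11 x + 4 mod 17:
  x = 0: RHS = 4, y in [2, 15]  -> 2 point(s)
  x = 1: RHS = 16, y in [4, 13]  -> 2 point(s)
  x = 2: RHS = 0, y in [0]  -> 1 point(s)
  x = 3: RHS = 13, y in [8, 9]  -> 2 point(s)
  x = 7: RHS = 16, y in [4, 13]  -> 2 point(s)
  x = 8: RHS = 9, y in [3, 14]  -> 2 point(s)
  x = 9: RHS = 16, y in [4, 13]  -> 2 point(s)
  x = 10: RHS = 9, y in [3, 14]  -> 2 point(s)
  x = 13: RHS = 15, y in [7, 10]  -> 2 point(s)
  x = 15: RHS = 8, y in [5, 12]  -> 2 point(s)
  x = 16: RHS = 9, y in [3, 14]  -> 2 point(s)
Affine points: 21. Add the point at infinity: total = 22.

#E(F_17) = 22


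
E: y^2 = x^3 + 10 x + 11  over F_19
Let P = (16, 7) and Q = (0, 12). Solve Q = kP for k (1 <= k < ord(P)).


Enumerate multiples of P until we hit Q = (0, 12):
  1P = (16, 7)
  2P = (3, 7)
  3P = (0, 12)
Match found at i = 3.

k = 3


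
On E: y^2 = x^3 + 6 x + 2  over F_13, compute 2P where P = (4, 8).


Doubling: s = (3 x1^2 + a) / (2 y1)
s = (3*4^2 + 6) / (2*8) mod 13 = 5
x3 = s^2 - 2 x1 mod 13 = 5^2 - 2*4 = 4
y3 = s (x1 - x3) - y1 mod 13 = 5 * (4 - 4) - 8 = 5

2P = (4, 5)


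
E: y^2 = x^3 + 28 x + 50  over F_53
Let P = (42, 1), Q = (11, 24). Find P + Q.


P != Q, so use the chord formula.
s = (y2 - y1) / (x2 - x1) = (23) / (22) mod 53 = 42
x3 = s^2 - x1 - x2 mod 53 = 42^2 - 42 - 11 = 15
y3 = s (x1 - x3) - y1 mod 53 = 42 * (42 - 15) - 1 = 20

P + Q = (15, 20)


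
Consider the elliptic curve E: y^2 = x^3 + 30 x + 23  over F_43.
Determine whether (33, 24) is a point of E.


Check whether y^2 = x^3 + 30 x + 23 (mod 43) for (x, y) = (33, 24).
LHS: y^2 = 24^2 mod 43 = 17
RHS: x^3 + 30 x + 23 = 33^3 + 30*33 + 23 mod 43 = 13
LHS != RHS

No, not on the curve


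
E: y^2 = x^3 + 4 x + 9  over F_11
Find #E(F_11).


For each x in F_11, count y with y^2 = x^3 + 4 x + 9 mod 11:
  x = 0: RHS = 9, y in [3, 8]  -> 2 point(s)
  x = 1: RHS = 3, y in [5, 6]  -> 2 point(s)
  x = 2: RHS = 3, y in [5, 6]  -> 2 point(s)
  x = 3: RHS = 4, y in [2, 9]  -> 2 point(s)
  x = 4: RHS = 1, y in [1, 10]  -> 2 point(s)
  x = 5: RHS = 0, y in [0]  -> 1 point(s)
  x = 8: RHS = 3, y in [5, 6]  -> 2 point(s)
  x = 9: RHS = 4, y in [2, 9]  -> 2 point(s)
  x = 10: RHS = 4, y in [2, 9]  -> 2 point(s)
Affine points: 17. Add the point at infinity: total = 18.

#E(F_11) = 18
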